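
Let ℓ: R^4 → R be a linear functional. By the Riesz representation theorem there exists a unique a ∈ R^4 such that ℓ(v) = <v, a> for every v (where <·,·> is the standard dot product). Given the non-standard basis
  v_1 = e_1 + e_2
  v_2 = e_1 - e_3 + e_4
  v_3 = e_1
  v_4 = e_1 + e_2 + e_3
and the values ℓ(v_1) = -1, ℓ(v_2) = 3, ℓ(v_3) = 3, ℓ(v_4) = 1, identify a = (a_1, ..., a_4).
a = (3, -4, 2, 2)

Write a = (a_1, ..., a_4) in the standard basis. For each basis vector v_i, ℓ(v_i) = <v_i, a> is a linear equation in the a_j's. Collect the n equations into a matrix system V a = ℓ, where row i of V is v_i (expressed in the standard basis). Since V is invertible (lower-triangular with 1s on the diagonal, up to permutation), solve by back-substitution:
  V =
[[1, 1, 0, 0],
 [1, 0, -1, 1],
 [1, 0, 0, 0],
 [1, 1, 1, 0]]
  V a = (-1, 3, 3, 1)
Solving gives a = (3, -4, 2, 2).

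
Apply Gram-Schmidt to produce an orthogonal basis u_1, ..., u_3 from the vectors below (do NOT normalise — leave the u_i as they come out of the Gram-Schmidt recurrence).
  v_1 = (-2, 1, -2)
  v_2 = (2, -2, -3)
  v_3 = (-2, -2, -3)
Orthogonal basis:
  u_1 = (-2, 1, -2)
  u_2 = (2, -2, -3)
  u_3 = (-196/153, -280/153, 56/153)

Apply the Gram-Schmidt recurrence
  u_1 = v_1
  u_i = v_i − Σ_{j<i} ((v_i · u_j) / (u_j · u_j)) · u_j.

Step by step this gives:
  u_1 = (-2, 1, -2)
  u_2 = (2, -2, -3)
  u_3 = (-196/153, -280/153, 56/153)

Orthogonality check:
  u_2 · u_1 = 0 (should be 0)
  u_3 · u_1 = 0 (should be 0)
  u_3 · u_2 = 0 (should be 0)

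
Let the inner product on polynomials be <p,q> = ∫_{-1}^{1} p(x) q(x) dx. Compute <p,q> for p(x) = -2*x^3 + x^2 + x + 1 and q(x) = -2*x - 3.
<p,q> = -116/15

Expand the product: p(x)·q(x) = 4*x^4 + 4*x^3 - 5*x^2 - 5*x - 3.
∫_{-1}^{1} of each monomial x^k gives [2/(k+1) if k even, 0 if k odd]. Integrating term-by-term (or equivalently evaluating the antiderivative F(x) = 4*x^5/5 + x^4 - 5*x^3/3 - 5*x^2/2 - 3*x at the endpoints):
  F(1) − F(−1) = -161/30 − (71/30) = -116/15.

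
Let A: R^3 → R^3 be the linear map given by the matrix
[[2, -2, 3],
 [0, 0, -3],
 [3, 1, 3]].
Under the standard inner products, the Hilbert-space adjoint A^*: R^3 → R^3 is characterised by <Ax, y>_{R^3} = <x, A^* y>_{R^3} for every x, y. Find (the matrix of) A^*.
A^* = A^T =
[[2, 0, 3],
 [-2, 0, 1],
 [3, -3, 3]]

For real matrices with standard dot products, the defining identity <Ax, y> = <x, A^* y> gives (Ax)^T y = x^T (A^*) y, i.e. x^T A^T y = x^T (A^*) y. Since this holds for all x, y, we must have A^* = A^T. Therefore
A^* =
[[2, 0, 3],
 [-2, 0, 1],
 [3, -3, 3]].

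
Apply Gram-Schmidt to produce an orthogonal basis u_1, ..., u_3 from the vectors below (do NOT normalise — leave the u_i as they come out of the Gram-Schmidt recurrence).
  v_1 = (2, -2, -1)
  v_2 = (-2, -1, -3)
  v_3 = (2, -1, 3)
Orthogonal basis:
  u_1 = (2, -2, -1)
  u_2 = (-20/9, -7/9, -26/9)
  u_3 = (-16/25, -128/125, 96/125)

Apply the Gram-Schmidt recurrence
  u_1 = v_1
  u_i = v_i − Σ_{j<i} ((v_i · u_j) / (u_j · u_j)) · u_j.

Step by step this gives:
  u_1 = (2, -2, -1)
  u_2 = (-20/9, -7/9, -26/9)
  u_3 = (-16/25, -128/125, 96/125)

Orthogonality check:
  u_2 · u_1 = 0 (should be 0)
  u_3 · u_1 = 0 (should be 0)
  u_3 · u_2 = 0 (should be 0)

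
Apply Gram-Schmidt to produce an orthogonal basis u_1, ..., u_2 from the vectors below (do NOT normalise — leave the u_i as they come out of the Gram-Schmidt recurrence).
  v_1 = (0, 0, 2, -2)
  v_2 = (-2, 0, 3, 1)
Orthogonal basis:
  u_1 = (0, 0, 2, -2)
  u_2 = (-2, 0, 2, 2)

Apply the Gram-Schmidt recurrence
  u_1 = v_1
  u_i = v_i − Σ_{j<i} ((v_i · u_j) / (u_j · u_j)) · u_j.

Step by step this gives:
  u_1 = (0, 0, 2, -2)
  u_2 = (-2, 0, 2, 2)

Orthogonality check:
  u_2 · u_1 = 0 (should be 0)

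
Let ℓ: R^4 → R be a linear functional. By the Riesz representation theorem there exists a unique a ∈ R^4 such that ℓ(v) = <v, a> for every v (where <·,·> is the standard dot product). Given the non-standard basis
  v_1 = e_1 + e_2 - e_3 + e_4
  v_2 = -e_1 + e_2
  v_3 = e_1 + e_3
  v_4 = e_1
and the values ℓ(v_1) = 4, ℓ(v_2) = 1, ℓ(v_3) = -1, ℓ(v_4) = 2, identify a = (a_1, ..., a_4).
a = (2, 3, -3, -4)

Write a = (a_1, ..., a_4) in the standard basis. For each basis vector v_i, ℓ(v_i) = <v_i, a> is a linear equation in the a_j's. Collect the n equations into a matrix system V a = ℓ, where row i of V is v_i (expressed in the standard basis). Since V is invertible (lower-triangular with 1s on the diagonal, up to permutation), solve by back-substitution:
  V =
[[1, 1, -1, 1],
 [-1, 1, 0, 0],
 [1, 0, 1, 0],
 [1, 0, 0, 0]]
  V a = (4, 1, -1, 2)
Solving gives a = (2, 3, -3, -4).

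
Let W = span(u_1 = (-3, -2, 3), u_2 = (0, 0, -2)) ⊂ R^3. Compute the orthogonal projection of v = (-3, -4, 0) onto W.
proj_W(v) = (-51/13, -34/13, 0)

Set up U = [u_1 | ... | u_2] ∈ R^(3×2). The projector onto W = col(U) is P = U (U^T U)^(-1) U^T.
Compute U^T U =
  [22, -6]
  [-6, 4],
and U^T v = (17, 0).
Solve U^T U · c = U^T v for the coefficients: c = (17/13, 51/26). The projection is proj_W(v) = U c.
Check: (v - proj_W(v)) · u_1 = 0  (should be 0).
Check: (v - proj_W(v)) · u_2 = 0  (should be 0).
Result: proj_W(v) = (-51/13, -34/13, 0).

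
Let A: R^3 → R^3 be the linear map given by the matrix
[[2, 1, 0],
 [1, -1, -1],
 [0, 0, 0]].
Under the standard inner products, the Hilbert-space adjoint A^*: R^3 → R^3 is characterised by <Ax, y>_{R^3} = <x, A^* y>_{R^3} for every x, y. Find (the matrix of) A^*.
A^* = A^T =
[[2, 1, 0],
 [1, -1, 0],
 [0, -1, 0]]

For real matrices with standard dot products, the defining identity <Ax, y> = <x, A^* y> gives (Ax)^T y = x^T (A^*) y, i.e. x^T A^T y = x^T (A^*) y. Since this holds for all x, y, we must have A^* = A^T. Therefore
A^* =
[[2, 1, 0],
 [1, -1, 0],
 [0, -1, 0]].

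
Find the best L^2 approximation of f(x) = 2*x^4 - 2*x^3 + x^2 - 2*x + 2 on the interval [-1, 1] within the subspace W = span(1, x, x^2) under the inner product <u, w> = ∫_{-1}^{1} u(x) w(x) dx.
g(x) = 19*x^2/7 - 16*x/5 + 64/35

The best approximation g ∈ W is the orthogonal projection of f onto W. Writing g = a_0 + a_1 x + a_2 x^2, the coefficients solve the normal equations G · a = b where
  G_{ij} = <φ_i, φ_j> and b_i = <f, φ_i>, with φ_0 = 1, φ_1 = x, φ_2 = x^2.
G =
  [2, 0, 2/3]
  [0, 2/3, 0]
  [2/3, 0, 2/5],
b = (82/15, -32/15, 242/105).
Solving gives a_0 = 64/35, a_1 = -16/5, a_2 = 19/7, so
  g(x) = 19*x^2/7 - 16*x/5 + 64/35.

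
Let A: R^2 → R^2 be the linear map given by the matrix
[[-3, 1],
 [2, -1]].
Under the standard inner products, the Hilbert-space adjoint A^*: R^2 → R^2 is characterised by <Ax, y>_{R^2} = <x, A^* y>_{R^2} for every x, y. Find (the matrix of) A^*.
A^* = A^T =
[[-3, 2],
 [1, -1]]

For real matrices with standard dot products, the defining identity <Ax, y> = <x, A^* y> gives (Ax)^T y = x^T (A^*) y, i.e. x^T A^T y = x^T (A^*) y. Since this holds for all x, y, we must have A^* = A^T. Therefore
A^* =
[[-3, 2],
 [1, -1]].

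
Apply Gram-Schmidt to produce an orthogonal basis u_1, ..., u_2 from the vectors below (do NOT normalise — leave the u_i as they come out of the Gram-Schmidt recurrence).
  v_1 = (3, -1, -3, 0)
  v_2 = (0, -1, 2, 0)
Orthogonal basis:
  u_1 = (3, -1, -3, 0)
  u_2 = (15/19, -24/19, 23/19, 0)

Apply the Gram-Schmidt recurrence
  u_1 = v_1
  u_i = v_i − Σ_{j<i} ((v_i · u_j) / (u_j · u_j)) · u_j.

Step by step this gives:
  u_1 = (3, -1, -3, 0)
  u_2 = (15/19, -24/19, 23/19, 0)

Orthogonality check:
  u_2 · u_1 = 0 (should be 0)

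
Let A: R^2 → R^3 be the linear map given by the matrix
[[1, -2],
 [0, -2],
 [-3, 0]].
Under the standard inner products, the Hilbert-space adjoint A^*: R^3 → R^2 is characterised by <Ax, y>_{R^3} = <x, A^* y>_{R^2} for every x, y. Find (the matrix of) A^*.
A^* = A^T =
[[1, 0, -3],
 [-2, -2, 0]]

For real matrices with standard dot products, the defining identity <Ax, y> = <x, A^* y> gives (Ax)^T y = x^T (A^*) y, i.e. x^T A^T y = x^T (A^*) y. Since this holds for all x, y, we must have A^* = A^T. Therefore
A^* =
[[1, 0, -3],
 [-2, -2, 0]].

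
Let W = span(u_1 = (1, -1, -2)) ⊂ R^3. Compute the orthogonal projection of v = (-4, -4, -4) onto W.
proj_W(v) = (4/3, -4/3, -8/3)

Set up U = [u_1 | ... | u_1] ∈ R^(3×1). The projector onto W = col(U) is P = U (U^T U)^(-1) U^T.
Compute U^T U =
  [6],
and U^T v = (8).
Solve U^T U · c = U^T v for the coefficients: c = (4/3). The projection is proj_W(v) = U c.
Check: (v - proj_W(v)) · u_1 = 0  (should be 0).
Result: proj_W(v) = (4/3, -4/3, -8/3).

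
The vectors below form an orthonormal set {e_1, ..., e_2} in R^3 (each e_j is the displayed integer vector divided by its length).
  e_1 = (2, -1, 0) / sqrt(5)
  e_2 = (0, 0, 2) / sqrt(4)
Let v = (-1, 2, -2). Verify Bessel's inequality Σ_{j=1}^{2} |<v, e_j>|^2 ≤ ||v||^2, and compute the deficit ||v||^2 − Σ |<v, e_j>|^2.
Σ |<v, e_j>|^2 = 36/5; ||v||^2 = 9; deficit = 9/5

Write each e_j = u_j / sqrt(<u_j, u_j>) where u_j is the displayed integer vector. Then <v, e_j> = <v, u_j> / sqrt(<u_j, u_j>), so |<v, e_j>|^2 = <v, u_j>^2 / <u_j, u_j>.
Coefficients: <v, e_1> = -4/sqrt(5), <v, e_2> = -4/sqrt(4).
Square and sum: Σ |<v, e_j>|^2 = 36/5.
Compute ||v||^2 = v·v = 9.
Deficit = 9 − 36/5 = 9/5 ≥ 0, confirming Bessel's inequality. (The deficit equals ||v − Σ <v,e_j> e_j||^2, the squared distance from v to span{e_j}.)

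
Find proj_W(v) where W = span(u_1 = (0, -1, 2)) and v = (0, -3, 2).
proj_W(v) = (0, -7/5, 14/5)

Set up U = [u_1 | ... | u_1] ∈ R^(3×1). The projector onto W = col(U) is P = U (U^T U)^(-1) U^T.
Compute U^T U =
  [5],
and U^T v = (7).
Solve U^T U · c = U^T v for the coefficients: c = (7/5). The projection is proj_W(v) = U c.
Check: (v - proj_W(v)) · u_1 = 0  (should be 0).
Result: proj_W(v) = (0, -7/5, 14/5).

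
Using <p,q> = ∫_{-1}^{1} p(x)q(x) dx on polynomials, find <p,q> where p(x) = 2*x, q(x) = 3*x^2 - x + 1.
<p,q> = -4/3

Expand the product: p(x)·q(x) = 6*x^3 - 2*x^2 + 2*x.
∫_{-1}^{1} of each monomial x^k gives [2/(k+1) if k even, 0 if k odd]. Integrating term-by-term (or equivalently evaluating the antiderivative F(x) = 3*x^4/2 - 2*x^3/3 + x^2 at the endpoints):
  F(1) − F(−1) = 11/6 − (19/6) = -4/3.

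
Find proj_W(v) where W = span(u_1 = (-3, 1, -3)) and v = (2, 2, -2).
proj_W(v) = (-6/19, 2/19, -6/19)

Set up U = [u_1 | ... | u_1] ∈ R^(3×1). The projector onto W = col(U) is P = U (U^T U)^(-1) U^T.
Compute U^T U =
  [19],
and U^T v = (2).
Solve U^T U · c = U^T v for the coefficients: c = (2/19). The projection is proj_W(v) = U c.
Check: (v - proj_W(v)) · u_1 = 0  (should be 0).
Result: proj_W(v) = (-6/19, 2/19, -6/19).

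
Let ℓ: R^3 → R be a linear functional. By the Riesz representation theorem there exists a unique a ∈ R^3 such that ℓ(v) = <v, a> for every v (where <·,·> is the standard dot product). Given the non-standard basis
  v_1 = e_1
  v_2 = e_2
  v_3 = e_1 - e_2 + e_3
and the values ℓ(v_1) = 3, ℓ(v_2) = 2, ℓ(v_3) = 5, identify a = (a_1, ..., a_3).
a = (3, 2, 4)

Write a = (a_1, ..., a_3) in the standard basis. For each basis vector v_i, ℓ(v_i) = <v_i, a> is a linear equation in the a_j's. Collect the n equations into a matrix system V a = ℓ, where row i of V is v_i (expressed in the standard basis). Since V is invertible (lower-triangular with 1s on the diagonal, up to permutation), solve by back-substitution:
  V =
[[1, 0, 0],
 [0, 1, 0],
 [1, -1, 1]]
  V a = (3, 2, 5)
Solving gives a = (3, 2, 4).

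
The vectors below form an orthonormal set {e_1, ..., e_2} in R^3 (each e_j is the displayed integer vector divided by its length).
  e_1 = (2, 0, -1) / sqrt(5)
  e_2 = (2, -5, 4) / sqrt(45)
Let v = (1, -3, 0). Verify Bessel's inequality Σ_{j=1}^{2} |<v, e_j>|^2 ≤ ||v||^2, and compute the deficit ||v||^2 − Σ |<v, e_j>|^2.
Σ |<v, e_j>|^2 = 65/9; ||v||^2 = 10; deficit = 25/9

Write each e_j = u_j / sqrt(<u_j, u_j>) where u_j is the displayed integer vector. Then <v, e_j> = <v, u_j> / sqrt(<u_j, u_j>), so |<v, e_j>|^2 = <v, u_j>^2 / <u_j, u_j>.
Coefficients: <v, e_1> = 2/sqrt(5), <v, e_2> = 17/sqrt(45).
Square and sum: Σ |<v, e_j>|^2 = 65/9.
Compute ||v||^2 = v·v = 10.
Deficit = 10 − 65/9 = 25/9 ≥ 0, confirming Bessel's inequality. (The deficit equals ||v − Σ <v,e_j> e_j||^2, the squared distance from v to span{e_j}.)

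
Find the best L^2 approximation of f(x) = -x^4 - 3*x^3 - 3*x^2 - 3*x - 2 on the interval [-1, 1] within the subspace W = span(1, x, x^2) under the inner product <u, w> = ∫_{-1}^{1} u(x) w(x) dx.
g(x) = -27*x^2/7 - 24*x/5 - 67/35

The best approximation g ∈ W is the orthogonal projection of f onto W. Writing g = a_0 + a_1 x + a_2 x^2, the coefficients solve the normal equations G · a = b where
  G_{ij} = <φ_i, φ_j> and b_i = <f, φ_i>, with φ_0 = 1, φ_1 = x, φ_2 = x^2.
G =
  [2, 0, 2/3]
  [0, 2/3, 0]
  [2/3, 0, 2/5],
b = (-32/5, -16/5, -296/105).
Solving gives a_0 = -67/35, a_1 = -24/5, a_2 = -27/7, so
  g(x) = -27*x^2/7 - 24*x/5 - 67/35.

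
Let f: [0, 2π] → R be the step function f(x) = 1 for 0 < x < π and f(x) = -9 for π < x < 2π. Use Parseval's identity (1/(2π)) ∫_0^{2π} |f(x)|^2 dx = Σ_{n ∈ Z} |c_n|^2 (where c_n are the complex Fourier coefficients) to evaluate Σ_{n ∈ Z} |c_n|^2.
Σ |c_n|^2 = 41

Parseval equates the L^2 energy of f (normalised by 1/(2π)) with the ℓ^2 sum of its Fourier coefficients: (1/(2π)) ∫_0^{2π} |f|^2 = Σ |c_n|^2.
Compute the left side: (1/(2π)) [∫_0^π 1^2 dx + ∫_π^{2π} (-9)^2 dx] = (1/(2π)) · (1π + 81π) = (1 + 81)/2 = 41.
So Σ_{n ∈ Z} |c_n|^2 = 41.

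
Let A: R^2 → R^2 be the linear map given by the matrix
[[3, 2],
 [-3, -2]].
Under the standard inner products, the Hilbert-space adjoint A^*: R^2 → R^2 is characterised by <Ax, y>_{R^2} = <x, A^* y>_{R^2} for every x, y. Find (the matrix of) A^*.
A^* = A^T =
[[3, -3],
 [2, -2]]

For real matrices with standard dot products, the defining identity <Ax, y> = <x, A^* y> gives (Ax)^T y = x^T (A^*) y, i.e. x^T A^T y = x^T (A^*) y. Since this holds for all x, y, we must have A^* = A^T. Therefore
A^* =
[[3, -3],
 [2, -2]].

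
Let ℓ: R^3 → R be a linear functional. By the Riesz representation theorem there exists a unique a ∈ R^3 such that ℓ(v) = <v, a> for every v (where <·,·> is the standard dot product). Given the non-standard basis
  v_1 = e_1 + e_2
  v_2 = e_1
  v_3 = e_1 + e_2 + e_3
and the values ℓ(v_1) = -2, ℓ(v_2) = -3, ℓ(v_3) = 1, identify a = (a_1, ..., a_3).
a = (-3, 1, 3)

Write a = (a_1, ..., a_3) in the standard basis. For each basis vector v_i, ℓ(v_i) = <v_i, a> is a linear equation in the a_j's. Collect the n equations into a matrix system V a = ℓ, where row i of V is v_i (expressed in the standard basis). Since V is invertible (lower-triangular with 1s on the diagonal, up to permutation), solve by back-substitution:
  V =
[[1, 1, 0],
 [1, 0, 0],
 [1, 1, 1]]
  V a = (-2, -3, 1)
Solving gives a = (-3, 1, 3).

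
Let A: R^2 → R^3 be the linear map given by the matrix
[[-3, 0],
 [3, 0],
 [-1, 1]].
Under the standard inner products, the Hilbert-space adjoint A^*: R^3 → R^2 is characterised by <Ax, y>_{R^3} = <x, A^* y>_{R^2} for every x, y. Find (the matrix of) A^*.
A^* = A^T =
[[-3, 3, -1],
 [0, 0, 1]]

For real matrices with standard dot products, the defining identity <Ax, y> = <x, A^* y> gives (Ax)^T y = x^T (A^*) y, i.e. x^T A^T y = x^T (A^*) y. Since this holds for all x, y, we must have A^* = A^T. Therefore
A^* =
[[-3, 3, -1],
 [0, 0, 1]].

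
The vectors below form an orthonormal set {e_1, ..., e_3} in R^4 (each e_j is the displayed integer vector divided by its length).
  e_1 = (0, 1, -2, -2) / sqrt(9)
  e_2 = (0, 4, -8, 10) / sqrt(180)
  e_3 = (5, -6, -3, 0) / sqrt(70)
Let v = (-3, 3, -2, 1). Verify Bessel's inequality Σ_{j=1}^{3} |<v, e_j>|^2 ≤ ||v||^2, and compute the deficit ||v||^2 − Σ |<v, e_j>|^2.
Σ |<v, e_j>|^2 = 297/14; ||v||^2 = 23; deficit = 25/14

Write each e_j = u_j / sqrt(<u_j, u_j>) where u_j is the displayed integer vector. Then <v, e_j> = <v, u_j> / sqrt(<u_j, u_j>), so |<v, e_j>|^2 = <v, u_j>^2 / <u_j, u_j>.
Coefficients: <v, e_1> = 5/sqrt(9), <v, e_2> = 38/sqrt(180), <v, e_3> = -27/sqrt(70).
Square and sum: Σ |<v, e_j>|^2 = 297/14.
Compute ||v||^2 = v·v = 23.
Deficit = 23 − 297/14 = 25/14 ≥ 0, confirming Bessel's inequality. (The deficit equals ||v − Σ <v,e_j> e_j||^2, the squared distance from v to span{e_j}.)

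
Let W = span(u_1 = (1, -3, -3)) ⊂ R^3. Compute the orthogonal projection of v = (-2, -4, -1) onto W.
proj_W(v) = (13/19, -39/19, -39/19)

Set up U = [u_1 | ... | u_1] ∈ R^(3×1). The projector onto W = col(U) is P = U (U^T U)^(-1) U^T.
Compute U^T U =
  [19],
and U^T v = (13).
Solve U^T U · c = U^T v for the coefficients: c = (13/19). The projection is proj_W(v) = U c.
Check: (v - proj_W(v)) · u_1 = 0  (should be 0).
Result: proj_W(v) = (13/19, -39/19, -39/19).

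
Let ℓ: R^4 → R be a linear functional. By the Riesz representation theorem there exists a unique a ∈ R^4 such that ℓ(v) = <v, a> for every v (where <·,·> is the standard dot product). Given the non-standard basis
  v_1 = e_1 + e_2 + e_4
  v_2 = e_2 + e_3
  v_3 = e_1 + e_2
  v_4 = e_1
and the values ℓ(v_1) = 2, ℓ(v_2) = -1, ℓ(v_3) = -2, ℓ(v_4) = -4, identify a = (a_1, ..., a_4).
a = (-4, 2, -3, 4)

Write a = (a_1, ..., a_4) in the standard basis. For each basis vector v_i, ℓ(v_i) = <v_i, a> is a linear equation in the a_j's. Collect the n equations into a matrix system V a = ℓ, where row i of V is v_i (expressed in the standard basis). Since V is invertible (lower-triangular with 1s on the diagonal, up to permutation), solve by back-substitution:
  V =
[[1, 1, 0, 1],
 [0, 1, 1, 0],
 [1, 1, 0, 0],
 [1, 0, 0, 0]]
  V a = (2, -1, -2, -4)
Solving gives a = (-4, 2, -3, 4).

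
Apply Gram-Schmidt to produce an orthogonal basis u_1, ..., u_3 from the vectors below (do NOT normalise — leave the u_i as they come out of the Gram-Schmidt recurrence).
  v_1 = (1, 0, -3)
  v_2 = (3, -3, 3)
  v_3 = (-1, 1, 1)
Orthogonal basis:
  u_1 = (1, 0, -3)
  u_2 = (18/5, -3, 6/5)
  u_3 = (3/13, 4/13, 1/13)

Apply the Gram-Schmidt recurrence
  u_1 = v_1
  u_i = v_i − Σ_{j<i} ((v_i · u_j) / (u_j · u_j)) · u_j.

Step by step this gives:
  u_1 = (1, 0, -3)
  u_2 = (18/5, -3, 6/5)
  u_3 = (3/13, 4/13, 1/13)

Orthogonality check:
  u_2 · u_1 = 0 (should be 0)
  u_3 · u_1 = 0 (should be 0)
  u_3 · u_2 = 0 (should be 0)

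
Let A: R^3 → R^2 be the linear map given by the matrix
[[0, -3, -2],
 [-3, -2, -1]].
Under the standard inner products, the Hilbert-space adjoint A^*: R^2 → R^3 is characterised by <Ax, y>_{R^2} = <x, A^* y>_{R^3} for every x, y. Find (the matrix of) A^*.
A^* = A^T =
[[0, -3],
 [-3, -2],
 [-2, -1]]

For real matrices with standard dot products, the defining identity <Ax, y> = <x, A^* y> gives (Ax)^T y = x^T (A^*) y, i.e. x^T A^T y = x^T (A^*) y. Since this holds for all x, y, we must have A^* = A^T. Therefore
A^* =
[[0, -3],
 [-3, -2],
 [-2, -1]].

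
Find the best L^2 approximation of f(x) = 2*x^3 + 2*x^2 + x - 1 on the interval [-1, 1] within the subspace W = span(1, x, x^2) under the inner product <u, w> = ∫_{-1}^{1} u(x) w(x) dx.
g(x) = 2*x^2 + 11*x/5 - 1

The best approximation g ∈ W is the orthogonal projection of f onto W. Writing g = a_0 + a_1 x + a_2 x^2, the coefficients solve the normal equations G · a = b where
  G_{ij} = <φ_i, φ_j> and b_i = <f, φ_i>, with φ_0 = 1, φ_1 = x, φ_2 = x^2.
G =
  [2, 0, 2/3]
  [0, 2/3, 0]
  [2/3, 0, 2/5],
b = (-2/3, 22/15, 2/15).
Solving gives a_0 = -1, a_1 = 11/5, a_2 = 2, so
  g(x) = 2*x^2 + 11*x/5 - 1.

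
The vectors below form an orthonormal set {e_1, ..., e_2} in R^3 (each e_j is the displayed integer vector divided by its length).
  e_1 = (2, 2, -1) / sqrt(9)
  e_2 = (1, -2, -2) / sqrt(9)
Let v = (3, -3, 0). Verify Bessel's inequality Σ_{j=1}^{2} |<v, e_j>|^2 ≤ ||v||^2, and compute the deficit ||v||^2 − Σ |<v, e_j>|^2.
Σ |<v, e_j>|^2 = 9; ||v||^2 = 18; deficit = 9

Write each e_j = u_j / sqrt(<u_j, u_j>) where u_j is the displayed integer vector. Then <v, e_j> = <v, u_j> / sqrt(<u_j, u_j>), so |<v, e_j>|^2 = <v, u_j>^2 / <u_j, u_j>.
Coefficients: <v, e_1> = 0/sqrt(9), <v, e_2> = 9/sqrt(9).
Square and sum: Σ |<v, e_j>|^2 = 9.
Compute ||v||^2 = v·v = 18.
Deficit = 18 − 9 = 9 ≥ 0, confirming Bessel's inequality. (The deficit equals ||v − Σ <v,e_j> e_j||^2, the squared distance from v to span{e_j}.)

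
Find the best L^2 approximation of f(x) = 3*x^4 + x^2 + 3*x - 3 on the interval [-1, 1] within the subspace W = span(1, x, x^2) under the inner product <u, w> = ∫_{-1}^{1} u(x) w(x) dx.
g(x) = 25*x^2/7 + 3*x - 114/35

The best approximation g ∈ W is the orthogonal projection of f onto W. Writing g = a_0 + a_1 x + a_2 x^2, the coefficients solve the normal equations G · a = b where
  G_{ij} = <φ_i, φ_j> and b_i = <f, φ_i>, with φ_0 = 1, φ_1 = x, φ_2 = x^2.
G =
  [2, 0, 2/3]
  [0, 2/3, 0]
  [2/3, 0, 2/5],
b = (-62/15, 2, -26/35).
Solving gives a_0 = -114/35, a_1 = 3, a_2 = 25/7, so
  g(x) = 25*x^2/7 + 3*x - 114/35.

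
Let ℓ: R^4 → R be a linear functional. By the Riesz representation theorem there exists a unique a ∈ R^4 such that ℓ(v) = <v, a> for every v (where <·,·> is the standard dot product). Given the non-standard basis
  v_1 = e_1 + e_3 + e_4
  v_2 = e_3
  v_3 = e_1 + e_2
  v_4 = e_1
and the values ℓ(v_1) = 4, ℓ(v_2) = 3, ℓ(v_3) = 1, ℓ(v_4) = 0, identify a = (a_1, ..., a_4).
a = (0, 1, 3, 1)

Write a = (a_1, ..., a_4) in the standard basis. For each basis vector v_i, ℓ(v_i) = <v_i, a> is a linear equation in the a_j's. Collect the n equations into a matrix system V a = ℓ, where row i of V is v_i (expressed in the standard basis). Since V is invertible (lower-triangular with 1s on the diagonal, up to permutation), solve by back-substitution:
  V =
[[1, 0, 1, 1],
 [0, 0, 1, 0],
 [1, 1, 0, 0],
 [1, 0, 0, 0]]
  V a = (4, 3, 1, 0)
Solving gives a = (0, 1, 3, 1).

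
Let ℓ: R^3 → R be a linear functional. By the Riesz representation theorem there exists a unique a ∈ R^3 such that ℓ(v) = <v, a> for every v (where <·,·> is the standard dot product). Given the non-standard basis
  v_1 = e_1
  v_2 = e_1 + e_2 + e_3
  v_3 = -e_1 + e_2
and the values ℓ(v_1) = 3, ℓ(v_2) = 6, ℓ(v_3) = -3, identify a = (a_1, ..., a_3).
a = (3, 0, 3)

Write a = (a_1, ..., a_3) in the standard basis. For each basis vector v_i, ℓ(v_i) = <v_i, a> is a linear equation in the a_j's. Collect the n equations into a matrix system V a = ℓ, where row i of V is v_i (expressed in the standard basis). Since V is invertible (lower-triangular with 1s on the diagonal, up to permutation), solve by back-substitution:
  V =
[[1, 0, 0],
 [1, 1, 1],
 [-1, 1, 0]]
  V a = (3, 6, -3)
Solving gives a = (3, 0, 3).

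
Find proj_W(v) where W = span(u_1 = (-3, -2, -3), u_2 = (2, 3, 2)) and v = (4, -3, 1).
proj_W(v) = (5/2, -3, 5/2)

Set up U = [u_1 | ... | u_2] ∈ R^(3×2). The projector onto W = col(U) is P = U (U^T U)^(-1) U^T.
Compute U^T U =
  [22, -18]
  [-18, 17],
and U^T v = (-9, 1).
Solve U^T U · c = U^T v for the coefficients: c = (-27/10, -14/5). The projection is proj_W(v) = U c.
Check: (v - proj_W(v)) · u_1 = 0  (should be 0).
Check: (v - proj_W(v)) · u_2 = 0  (should be 0).
Result: proj_W(v) = (5/2, -3, 5/2).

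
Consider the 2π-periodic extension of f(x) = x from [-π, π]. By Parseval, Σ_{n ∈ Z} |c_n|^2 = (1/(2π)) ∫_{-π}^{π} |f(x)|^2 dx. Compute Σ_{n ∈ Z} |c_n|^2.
Σ |c_n|^2 = π^2/3

Expand and integrate term by term over [-π, π]:
  ∫ (x)^2 dx = 1·(2π^3/3); ∫ 2·1·(0)·x dx = 0 (odd integrand); ∫ 0^2 dx = 0·2π.
So (1/(2π)) ∫_{-π}^{π} (x)^2 dx = 1π^2/3 + 0 = π^2/3.
Parseval ⇒ Σ |c_n|^2 = π^2/3.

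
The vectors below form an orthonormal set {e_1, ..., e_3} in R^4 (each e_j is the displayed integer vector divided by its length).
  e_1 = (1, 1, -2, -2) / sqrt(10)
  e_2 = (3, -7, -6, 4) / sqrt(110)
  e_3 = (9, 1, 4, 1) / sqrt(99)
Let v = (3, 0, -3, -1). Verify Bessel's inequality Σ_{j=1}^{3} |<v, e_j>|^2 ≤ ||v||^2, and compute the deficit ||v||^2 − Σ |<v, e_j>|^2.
Σ |<v, e_j>|^2 = 170/9; ||v||^2 = 19; deficit = 1/9

Write each e_j = u_j / sqrt(<u_j, u_j>) where u_j is the displayed integer vector. Then <v, e_j> = <v, u_j> / sqrt(<u_j, u_j>), so |<v, e_j>|^2 = <v, u_j>^2 / <u_j, u_j>.
Coefficients: <v, e_1> = 11/sqrt(10), <v, e_2> = 23/sqrt(110), <v, e_3> = 14/sqrt(99).
Square and sum: Σ |<v, e_j>|^2 = 170/9.
Compute ||v||^2 = v·v = 19.
Deficit = 19 − 170/9 = 1/9 ≥ 0, confirming Bessel's inequality. (The deficit equals ||v − Σ <v,e_j> e_j||^2, the squared distance from v to span{e_j}.)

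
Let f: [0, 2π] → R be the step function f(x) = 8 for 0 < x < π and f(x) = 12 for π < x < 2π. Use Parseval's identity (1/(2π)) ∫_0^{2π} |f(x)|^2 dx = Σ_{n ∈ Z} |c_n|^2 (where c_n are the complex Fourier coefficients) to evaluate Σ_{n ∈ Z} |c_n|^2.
Σ |c_n|^2 = 104

Parseval equates the L^2 energy of f (normalised by 1/(2π)) with the ℓ^2 sum of its Fourier coefficients: (1/(2π)) ∫_0^{2π} |f|^2 = Σ |c_n|^2.
Compute the left side: (1/(2π)) [∫_0^π 8^2 dx + ∫_π^{2π} 12^2 dx] = (1/(2π)) · (64π + 144π) = (64 + 144)/2 = 104.
So Σ_{n ∈ Z} |c_n|^2 = 104.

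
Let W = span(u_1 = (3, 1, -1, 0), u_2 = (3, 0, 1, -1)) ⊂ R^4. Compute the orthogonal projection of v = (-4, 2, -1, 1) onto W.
proj_W(v) = (-69/19, 13/57, -5/3, 82/57)

Set up U = [u_1 | ... | u_2] ∈ R^(4×2). The projector onto W = col(U) is P = U (U^T U)^(-1) U^T.
Compute U^T U =
  [11, 8]
  [8, 11],
and U^T v = (-9, -14).
Solve U^T U · c = U^T v for the coefficients: c = (13/57, -82/57). The projection is proj_W(v) = U c.
Check: (v - proj_W(v)) · u_1 = 0  (should be 0).
Check: (v - proj_W(v)) · u_2 = 0  (should be 0).
Result: proj_W(v) = (-69/19, 13/57, -5/3, 82/57).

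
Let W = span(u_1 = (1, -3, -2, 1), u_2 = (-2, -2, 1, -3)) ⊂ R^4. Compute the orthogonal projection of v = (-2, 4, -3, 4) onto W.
proj_W(v) = (487/269, 851/269, -107/269, 776/269)

Set up U = [u_1 | ... | u_2] ∈ R^(4×2). The projector onto W = col(U) is P = U (U^T U)^(-1) U^T.
Compute U^T U =
  [15, -1]
  [-1, 18],
and U^T v = (-4, -19).
Solve U^T U · c = U^T v for the coefficients: c = (-91/269, -289/269). The projection is proj_W(v) = U c.
Check: (v - proj_W(v)) · u_1 = 0  (should be 0).
Check: (v - proj_W(v)) · u_2 = 0  (should be 0).
Result: proj_W(v) = (487/269, 851/269, -107/269, 776/269).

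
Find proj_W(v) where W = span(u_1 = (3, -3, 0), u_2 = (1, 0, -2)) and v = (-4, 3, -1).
proj_W(v) = (-10/3, 11/3, -2/3)

Set up U = [u_1 | ... | u_2] ∈ R^(3×2). The projector onto W = col(U) is P = U (U^T U)^(-1) U^T.
Compute U^T U =
  [18, 3]
  [3, 5],
and U^T v = (-21, -2).
Solve U^T U · c = U^T v for the coefficients: c = (-11/9, 1/3). The projection is proj_W(v) = U c.
Check: (v - proj_W(v)) · u_1 = 0  (should be 0).
Check: (v - proj_W(v)) · u_2 = 0  (should be 0).
Result: proj_W(v) = (-10/3, 11/3, -2/3).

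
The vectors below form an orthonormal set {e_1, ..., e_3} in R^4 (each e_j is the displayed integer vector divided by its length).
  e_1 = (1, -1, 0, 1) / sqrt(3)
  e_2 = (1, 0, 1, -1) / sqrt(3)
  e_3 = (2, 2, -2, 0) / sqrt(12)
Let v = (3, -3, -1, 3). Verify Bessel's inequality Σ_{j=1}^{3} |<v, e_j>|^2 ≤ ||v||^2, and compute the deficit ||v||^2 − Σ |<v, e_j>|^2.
Σ |<v, e_j>|^2 = 83/3; ||v||^2 = 28; deficit = 1/3

Write each e_j = u_j / sqrt(<u_j, u_j>) where u_j is the displayed integer vector. Then <v, e_j> = <v, u_j> / sqrt(<u_j, u_j>), so |<v, e_j>|^2 = <v, u_j>^2 / <u_j, u_j>.
Coefficients: <v, e_1> = 9/sqrt(3), <v, e_2> = -1/sqrt(3), <v, e_3> = 2/sqrt(12).
Square and sum: Σ |<v, e_j>|^2 = 83/3.
Compute ||v||^2 = v·v = 28.
Deficit = 28 − 83/3 = 1/3 ≥ 0, confirming Bessel's inequality. (The deficit equals ||v − Σ <v,e_j> e_j||^2, the squared distance from v to span{e_j}.)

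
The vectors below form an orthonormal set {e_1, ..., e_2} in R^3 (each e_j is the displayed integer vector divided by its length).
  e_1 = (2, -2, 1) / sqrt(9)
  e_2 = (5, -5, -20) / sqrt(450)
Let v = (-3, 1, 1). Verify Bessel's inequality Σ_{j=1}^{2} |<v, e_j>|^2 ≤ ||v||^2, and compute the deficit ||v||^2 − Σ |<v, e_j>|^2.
Σ |<v, e_j>|^2 = 9; ||v||^2 = 11; deficit = 2

Write each e_j = u_j / sqrt(<u_j, u_j>) where u_j is the displayed integer vector. Then <v, e_j> = <v, u_j> / sqrt(<u_j, u_j>), so |<v, e_j>|^2 = <v, u_j>^2 / <u_j, u_j>.
Coefficients: <v, e_1> = -7/sqrt(9), <v, e_2> = -40/sqrt(450).
Square and sum: Σ |<v, e_j>|^2 = 9.
Compute ||v||^2 = v·v = 11.
Deficit = 11 − 9 = 2 ≥ 0, confirming Bessel's inequality. (The deficit equals ||v − Σ <v,e_j> e_j||^2, the squared distance from v to span{e_j}.)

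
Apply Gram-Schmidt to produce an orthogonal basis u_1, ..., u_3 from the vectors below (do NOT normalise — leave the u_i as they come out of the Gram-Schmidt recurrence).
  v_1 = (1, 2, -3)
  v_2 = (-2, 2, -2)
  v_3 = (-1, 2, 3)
Orthogonal basis:
  u_1 = (1, 2, -3)
  u_2 = (-18/7, 6/7, -2/7)
  u_3 = (8/13, 32/13, 24/13)

Apply the Gram-Schmidt recurrence
  u_1 = v_1
  u_i = v_i − Σ_{j<i} ((v_i · u_j) / (u_j · u_j)) · u_j.

Step by step this gives:
  u_1 = (1, 2, -3)
  u_2 = (-18/7, 6/7, -2/7)
  u_3 = (8/13, 32/13, 24/13)

Orthogonality check:
  u_2 · u_1 = 0 (should be 0)
  u_3 · u_1 = 0 (should be 0)
  u_3 · u_2 = 0 (should be 0)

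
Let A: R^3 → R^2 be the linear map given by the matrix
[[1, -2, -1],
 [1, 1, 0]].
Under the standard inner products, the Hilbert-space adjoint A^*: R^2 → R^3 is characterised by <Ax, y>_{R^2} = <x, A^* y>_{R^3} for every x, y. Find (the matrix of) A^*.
A^* = A^T =
[[1, 1],
 [-2, 1],
 [-1, 0]]

For real matrices with standard dot products, the defining identity <Ax, y> = <x, A^* y> gives (Ax)^T y = x^T (A^*) y, i.e. x^T A^T y = x^T (A^*) y. Since this holds for all x, y, we must have A^* = A^T. Therefore
A^* =
[[1, 1],
 [-2, 1],
 [-1, 0]].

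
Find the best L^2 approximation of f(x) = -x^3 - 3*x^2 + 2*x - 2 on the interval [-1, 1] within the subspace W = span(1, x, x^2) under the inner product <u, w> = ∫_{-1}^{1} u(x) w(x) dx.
g(x) = -3*x^2 + 7*x/5 - 2

The best approximation g ∈ W is the orthogonal projection of f onto W. Writing g = a_0 + a_1 x + a_2 x^2, the coefficients solve the normal equations G · a = b where
  G_{ij} = <φ_i, φ_j> and b_i = <f, φ_i>, with φ_0 = 1, φ_1 = x, φ_2 = x^2.
G =
  [2, 0, 2/3]
  [0, 2/3, 0]
  [2/3, 0, 2/5],
b = (-6, 14/15, -38/15).
Solving gives a_0 = -2, a_1 = 7/5, a_2 = -3, so
  g(x) = -3*x^2 + 7*x/5 - 2.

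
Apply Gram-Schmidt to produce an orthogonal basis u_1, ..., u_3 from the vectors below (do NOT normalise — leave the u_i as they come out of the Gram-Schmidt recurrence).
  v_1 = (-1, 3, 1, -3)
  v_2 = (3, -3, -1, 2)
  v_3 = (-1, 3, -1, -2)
Orthogonal basis:
  u_1 = (-1, 3, 1, -3)
  u_2 = (41/20, -3/20, -1/20, -17/20)
  u_3 = (2/33, 8/11, -58/33, 4/33)

Apply the Gram-Schmidt recurrence
  u_1 = v_1
  u_i = v_i − Σ_{j<i} ((v_i · u_j) / (u_j · u_j)) · u_j.

Step by step this gives:
  u_1 = (-1, 3, 1, -3)
  u_2 = (41/20, -3/20, -1/20, -17/20)
  u_3 = (2/33, 8/11, -58/33, 4/33)

Orthogonality check:
  u_2 · u_1 = 0 (should be 0)
  u_3 · u_1 = 0 (should be 0)
  u_3 · u_2 = 0 (should be 0)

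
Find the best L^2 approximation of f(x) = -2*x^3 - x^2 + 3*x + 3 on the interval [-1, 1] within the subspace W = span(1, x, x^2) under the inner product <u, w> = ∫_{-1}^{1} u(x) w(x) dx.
g(x) = -x^2 + 9*x/5 + 3

The best approximation g ∈ W is the orthogonal projection of f onto W. Writing g = a_0 + a_1 x + a_2 x^2, the coefficients solve the normal equations G · a = b where
  G_{ij} = <φ_i, φ_j> and b_i = <f, φ_i>, with φ_0 = 1, φ_1 = x, φ_2 = x^2.
G =
  [2, 0, 2/3]
  [0, 2/3, 0]
  [2/3, 0, 2/5],
b = (16/3, 6/5, 8/5).
Solving gives a_0 = 3, a_1 = 9/5, a_2 = -1, so
  g(x) = -x^2 + 9*x/5 + 3.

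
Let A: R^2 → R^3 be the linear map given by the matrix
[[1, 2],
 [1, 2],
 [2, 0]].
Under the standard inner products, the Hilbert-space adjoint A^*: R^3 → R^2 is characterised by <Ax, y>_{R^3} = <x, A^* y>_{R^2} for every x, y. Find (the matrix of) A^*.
A^* = A^T =
[[1, 1, 2],
 [2, 2, 0]]

For real matrices with standard dot products, the defining identity <Ax, y> = <x, A^* y> gives (Ax)^T y = x^T (A^*) y, i.e. x^T A^T y = x^T (A^*) y. Since this holds for all x, y, we must have A^* = A^T. Therefore
A^* =
[[1, 1, 2],
 [2, 2, 0]].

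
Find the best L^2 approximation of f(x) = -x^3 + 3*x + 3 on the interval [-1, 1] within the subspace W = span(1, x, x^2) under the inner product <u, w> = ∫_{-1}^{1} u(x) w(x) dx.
g(x) = 12*x/5 + 3

The best approximation g ∈ W is the orthogonal projection of f onto W. Writing g = a_0 + a_1 x + a_2 x^2, the coefficients solve the normal equations G · a = b where
  G_{ij} = <φ_i, φ_j> and b_i = <f, φ_i>, with φ_0 = 1, φ_1 = x, φ_2 = x^2.
G =
  [2, 0, 2/3]
  [0, 2/3, 0]
  [2/3, 0, 2/5],
b = (6, 8/5, 2).
Solving gives a_0 = 3, a_1 = 12/5, a_2 = 0, so
  g(x) = 12*x/5 + 3.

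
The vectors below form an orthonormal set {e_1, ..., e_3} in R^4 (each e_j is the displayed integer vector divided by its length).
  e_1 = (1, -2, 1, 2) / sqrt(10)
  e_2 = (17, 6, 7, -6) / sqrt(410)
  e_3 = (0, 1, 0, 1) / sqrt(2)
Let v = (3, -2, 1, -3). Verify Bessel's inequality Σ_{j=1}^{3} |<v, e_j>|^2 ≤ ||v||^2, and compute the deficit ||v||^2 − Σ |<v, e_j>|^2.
Σ |<v, e_j>|^2 = 1877/82; ||v||^2 = 23; deficit = 9/82

Write each e_j = u_j / sqrt(<u_j, u_j>) where u_j is the displayed integer vector. Then <v, e_j> = <v, u_j> / sqrt(<u_j, u_j>), so |<v, e_j>|^2 = <v, u_j>^2 / <u_j, u_j>.
Coefficients: <v, e_1> = 2/sqrt(10), <v, e_2> = 64/sqrt(410), <v, e_3> = -5/sqrt(2).
Square and sum: Σ |<v, e_j>|^2 = 1877/82.
Compute ||v||^2 = v·v = 23.
Deficit = 23 − 1877/82 = 9/82 ≥ 0, confirming Bessel's inequality. (The deficit equals ||v − Σ <v,e_j> e_j||^2, the squared distance from v to span{e_j}.)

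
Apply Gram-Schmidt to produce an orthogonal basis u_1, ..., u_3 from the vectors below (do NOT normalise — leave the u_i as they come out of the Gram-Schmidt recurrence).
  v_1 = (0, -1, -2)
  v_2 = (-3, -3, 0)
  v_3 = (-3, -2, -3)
Orthogonal basis:
  u_1 = (0, -1, -2)
  u_2 = (-3, -12/5, 6/5)
  u_3 = (-10/9, 10/9, -5/9)

Apply the Gram-Schmidt recurrence
  u_1 = v_1
  u_i = v_i − Σ_{j<i} ((v_i · u_j) / (u_j · u_j)) · u_j.

Step by step this gives:
  u_1 = (0, -1, -2)
  u_2 = (-3, -12/5, 6/5)
  u_3 = (-10/9, 10/9, -5/9)

Orthogonality check:
  u_2 · u_1 = 0 (should be 0)
  u_3 · u_1 = 0 (should be 0)
  u_3 · u_2 = 0 (should be 0)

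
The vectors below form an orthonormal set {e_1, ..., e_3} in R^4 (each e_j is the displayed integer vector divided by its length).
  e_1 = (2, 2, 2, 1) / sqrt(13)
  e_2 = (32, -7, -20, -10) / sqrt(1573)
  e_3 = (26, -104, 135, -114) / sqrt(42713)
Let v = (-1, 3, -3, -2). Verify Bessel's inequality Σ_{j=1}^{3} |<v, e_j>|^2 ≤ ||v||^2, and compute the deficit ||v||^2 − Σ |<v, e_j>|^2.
Σ |<v, e_j>|^2 = 2790/353; ||v||^2 = 23; deficit = 5329/353

Write each e_j = u_j / sqrt(<u_j, u_j>) where u_j is the displayed integer vector. Then <v, e_j> = <v, u_j> / sqrt(<u_j, u_j>), so |<v, e_j>|^2 = <v, u_j>^2 / <u_j, u_j>.
Coefficients: <v, e_1> = -4/sqrt(13), <v, e_2> = 27/sqrt(1573), <v, e_3> = -515/sqrt(42713).
Square and sum: Σ |<v, e_j>|^2 = 2790/353.
Compute ||v||^2 = v·v = 23.
Deficit = 23 − 2790/353 = 5329/353 ≥ 0, confirming Bessel's inequality. (The deficit equals ||v − Σ <v,e_j> e_j||^2, the squared distance from v to span{e_j}.)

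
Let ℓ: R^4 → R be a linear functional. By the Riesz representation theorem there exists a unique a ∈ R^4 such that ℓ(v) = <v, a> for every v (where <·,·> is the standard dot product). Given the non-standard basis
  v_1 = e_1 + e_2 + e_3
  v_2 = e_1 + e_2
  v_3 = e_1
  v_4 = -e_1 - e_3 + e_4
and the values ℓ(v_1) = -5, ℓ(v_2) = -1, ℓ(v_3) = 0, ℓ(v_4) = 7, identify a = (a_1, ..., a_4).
a = (0, -1, -4, 3)

Write a = (a_1, ..., a_4) in the standard basis. For each basis vector v_i, ℓ(v_i) = <v_i, a> is a linear equation in the a_j's. Collect the n equations into a matrix system V a = ℓ, where row i of V is v_i (expressed in the standard basis). Since V is invertible (lower-triangular with 1s on the diagonal, up to permutation), solve by back-substitution:
  V =
[[1, 1, 1, 0],
 [1, 1, 0, 0],
 [1, 0, 0, 0],
 [-1, 0, -1, 1]]
  V a = (-5, -1, 0, 7)
Solving gives a = (0, -1, -4, 3).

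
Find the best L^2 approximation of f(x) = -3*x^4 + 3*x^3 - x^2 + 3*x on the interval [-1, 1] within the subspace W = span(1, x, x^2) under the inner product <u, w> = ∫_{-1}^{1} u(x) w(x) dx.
g(x) = -25*x^2/7 + 24*x/5 + 9/35

The best approximation g ∈ W is the orthogonal projection of f onto W. Writing g = a_0 + a_1 x + a_2 x^2, the coefficients solve the normal equations G · a = b where
  G_{ij} = <φ_i, φ_j> and b_i = <f, φ_i>, with φ_0 = 1, φ_1 = x, φ_2 = x^2.
G =
  [2, 0, 2/3]
  [0, 2/3, 0]
  [2/3, 0, 2/5],
b = (-28/15, 16/5, -44/35).
Solving gives a_0 = 9/35, a_1 = 24/5, a_2 = -25/7, so
  g(x) = -25*x^2/7 + 24*x/5 + 9/35.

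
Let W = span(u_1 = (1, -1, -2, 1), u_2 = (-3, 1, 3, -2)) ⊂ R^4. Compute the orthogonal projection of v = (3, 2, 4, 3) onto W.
proj_W(v) = (61/17, 49/17, 43/17, 6/17)

Set up U = [u_1 | ... | u_2] ∈ R^(4×2). The projector onto W = col(U) is P = U (U^T U)^(-1) U^T.
Compute U^T U =
  [7, -12]
  [-12, 23],
and U^T v = (-4, -1).
Solve U^T U · c = U^T v for the coefficients: c = (-104/17, -55/17). The projection is proj_W(v) = U c.
Check: (v - proj_W(v)) · u_1 = 0  (should be 0).
Check: (v - proj_W(v)) · u_2 = 0  (should be 0).
Result: proj_W(v) = (61/17, 49/17, 43/17, 6/17).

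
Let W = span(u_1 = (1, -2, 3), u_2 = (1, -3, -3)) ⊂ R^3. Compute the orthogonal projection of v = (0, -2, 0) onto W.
proj_W(v) = (90/131, -226/131, -6/131)

Set up U = [u_1 | ... | u_2] ∈ R^(3×2). The projector onto W = col(U) is P = U (U^T U)^(-1) U^T.
Compute U^T U =
  [14, -2]
  [-2, 19],
and U^T v = (4, 6).
Solve U^T U · c = U^T v for the coefficients: c = (44/131, 46/131). The projection is proj_W(v) = U c.
Check: (v - proj_W(v)) · u_1 = 0  (should be 0).
Check: (v - proj_W(v)) · u_2 = 0  (should be 0).
Result: proj_W(v) = (90/131, -226/131, -6/131).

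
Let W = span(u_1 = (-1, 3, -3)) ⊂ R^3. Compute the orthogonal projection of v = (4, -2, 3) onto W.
proj_W(v) = (1, -3, 3)

Set up U = [u_1 | ... | u_1] ∈ R^(3×1). The projector onto W = col(U) is P = U (U^T U)^(-1) U^T.
Compute U^T U =
  [19],
and U^T v = (-19).
Solve U^T U · c = U^T v for the coefficients: c = (-1). The projection is proj_W(v) = U c.
Check: (v - proj_W(v)) · u_1 = 0  (should be 0).
Result: proj_W(v) = (1, -3, 3).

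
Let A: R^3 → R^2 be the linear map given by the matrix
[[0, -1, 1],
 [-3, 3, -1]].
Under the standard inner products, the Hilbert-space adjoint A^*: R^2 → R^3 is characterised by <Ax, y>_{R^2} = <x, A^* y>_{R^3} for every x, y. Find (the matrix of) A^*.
A^* = A^T =
[[0, -3],
 [-1, 3],
 [1, -1]]

For real matrices with standard dot products, the defining identity <Ax, y> = <x, A^* y> gives (Ax)^T y = x^T (A^*) y, i.e. x^T A^T y = x^T (A^*) y. Since this holds for all x, y, we must have A^* = A^T. Therefore
A^* =
[[0, -3],
 [-1, 3],
 [1, -1]].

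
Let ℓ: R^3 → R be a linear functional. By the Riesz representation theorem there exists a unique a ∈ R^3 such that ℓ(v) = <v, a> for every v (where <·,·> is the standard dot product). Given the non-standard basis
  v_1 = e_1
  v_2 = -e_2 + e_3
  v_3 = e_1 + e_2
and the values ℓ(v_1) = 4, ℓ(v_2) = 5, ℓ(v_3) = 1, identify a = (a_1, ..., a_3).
a = (4, -3, 2)

Write a = (a_1, ..., a_3) in the standard basis. For each basis vector v_i, ℓ(v_i) = <v_i, a> is a linear equation in the a_j's. Collect the n equations into a matrix system V a = ℓ, where row i of V is v_i (expressed in the standard basis). Since V is invertible (lower-triangular with 1s on the diagonal, up to permutation), solve by back-substitution:
  V =
[[1, 0, 0],
 [0, -1, 1],
 [1, 1, 0]]
  V a = (4, 5, 1)
Solving gives a = (4, -3, 2).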